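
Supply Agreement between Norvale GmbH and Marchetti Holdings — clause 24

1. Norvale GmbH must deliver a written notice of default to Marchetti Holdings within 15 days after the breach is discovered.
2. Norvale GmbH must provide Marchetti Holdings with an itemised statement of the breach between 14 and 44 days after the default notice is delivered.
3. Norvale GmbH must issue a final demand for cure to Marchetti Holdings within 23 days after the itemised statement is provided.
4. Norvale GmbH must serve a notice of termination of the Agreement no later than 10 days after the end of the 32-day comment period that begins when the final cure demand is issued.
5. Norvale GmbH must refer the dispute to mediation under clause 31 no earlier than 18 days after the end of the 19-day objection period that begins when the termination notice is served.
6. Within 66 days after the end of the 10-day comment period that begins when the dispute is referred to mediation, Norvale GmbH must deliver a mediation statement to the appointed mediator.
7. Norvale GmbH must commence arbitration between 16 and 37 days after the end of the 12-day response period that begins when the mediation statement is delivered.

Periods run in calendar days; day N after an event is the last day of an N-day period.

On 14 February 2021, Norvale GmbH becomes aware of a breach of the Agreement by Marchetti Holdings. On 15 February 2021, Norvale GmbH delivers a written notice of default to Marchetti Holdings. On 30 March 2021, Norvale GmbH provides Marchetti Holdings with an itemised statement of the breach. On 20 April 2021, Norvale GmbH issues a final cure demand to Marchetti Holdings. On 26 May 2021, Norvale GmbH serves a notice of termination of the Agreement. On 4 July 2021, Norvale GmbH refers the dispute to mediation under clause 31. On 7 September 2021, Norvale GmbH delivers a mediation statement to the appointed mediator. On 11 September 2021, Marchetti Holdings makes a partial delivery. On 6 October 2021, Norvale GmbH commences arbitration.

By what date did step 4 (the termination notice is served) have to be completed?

The final cure demand is issued on 20 April 2021; the 32-day comment period therefore ends 22 May 2021, and step 4 runs from that date. 10 days after 22 May 2021 is 1 June 2021.

1 June 2021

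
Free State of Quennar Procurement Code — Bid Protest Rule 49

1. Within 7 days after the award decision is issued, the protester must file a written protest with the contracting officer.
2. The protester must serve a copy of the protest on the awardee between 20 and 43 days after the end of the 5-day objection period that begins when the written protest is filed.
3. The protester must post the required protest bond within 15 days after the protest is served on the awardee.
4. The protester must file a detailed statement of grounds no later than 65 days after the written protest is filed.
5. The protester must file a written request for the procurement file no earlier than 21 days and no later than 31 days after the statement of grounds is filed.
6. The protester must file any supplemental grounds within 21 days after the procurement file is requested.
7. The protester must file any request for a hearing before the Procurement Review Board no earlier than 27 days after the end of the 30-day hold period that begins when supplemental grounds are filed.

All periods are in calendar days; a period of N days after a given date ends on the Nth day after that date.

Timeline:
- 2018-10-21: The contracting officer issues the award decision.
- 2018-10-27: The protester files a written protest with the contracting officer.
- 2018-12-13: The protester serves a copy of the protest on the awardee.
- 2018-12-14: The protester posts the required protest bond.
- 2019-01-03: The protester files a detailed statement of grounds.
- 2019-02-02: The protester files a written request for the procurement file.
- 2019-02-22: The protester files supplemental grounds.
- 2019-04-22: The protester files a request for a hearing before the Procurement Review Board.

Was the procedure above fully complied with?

No

Step 1: 7 days after 2018-10-21 (when the award decision is issued) is 2018-10-28; done 2018-10-27 — timely.
Step 2: the window is 20–43 days after 2018-11-01 (end of the 5-day objection period, which began when the written protest is filed on 2018-10-27), so 2018-11-21 through 2018-12-14; done 2018-12-13, which is between those dates.
Step 3: 15 days after 2018-12-13 (when the protest is served on the awardee) is 2018-12-28; 2018-12-14 is within that limit.
Step 4: 65 days after 2018-10-27 (when the written protest is filed) is 2018-12-31; done 2019-01-03 — 3 days late.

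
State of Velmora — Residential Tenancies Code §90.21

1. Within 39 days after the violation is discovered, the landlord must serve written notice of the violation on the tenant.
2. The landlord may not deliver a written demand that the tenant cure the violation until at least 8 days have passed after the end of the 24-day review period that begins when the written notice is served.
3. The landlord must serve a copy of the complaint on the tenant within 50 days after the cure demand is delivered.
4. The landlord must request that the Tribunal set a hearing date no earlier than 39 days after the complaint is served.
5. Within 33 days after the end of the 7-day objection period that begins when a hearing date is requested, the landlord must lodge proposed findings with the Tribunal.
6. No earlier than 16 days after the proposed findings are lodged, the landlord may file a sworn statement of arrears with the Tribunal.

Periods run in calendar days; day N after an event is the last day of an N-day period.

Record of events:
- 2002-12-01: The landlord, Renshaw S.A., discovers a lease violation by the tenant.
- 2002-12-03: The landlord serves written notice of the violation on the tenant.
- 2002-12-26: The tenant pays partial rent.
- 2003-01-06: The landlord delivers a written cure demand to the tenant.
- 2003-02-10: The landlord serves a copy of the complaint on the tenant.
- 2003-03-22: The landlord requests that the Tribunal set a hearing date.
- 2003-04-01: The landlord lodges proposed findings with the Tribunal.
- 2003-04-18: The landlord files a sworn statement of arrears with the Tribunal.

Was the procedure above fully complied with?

(1) due by 2002-12-01 + 39 days = 2003-01-09; completed 2002-12-03, before the deadline.
(2) permitted from 2002-12-27 + 8 days = 2003-01-04 onward; done 2003-01-06, after the minimum wait.
(3) due by 2003-01-06 + 50 days = 2003-02-25; 2003-02-10 is within that limit.
(4) permitted from 2003-02-10 + 39 days = 2003-03-21 onward; 2003-03-22 is on or after that date.
(5) due by 2003-03-29 + 33 days = 2003-05-01; completed 2003-04-01, before the deadline.
(6) permitted from 2003-04-01 + 16 days = 2003-04-17 onward; 2003-04-18 is on or after that date.

Yes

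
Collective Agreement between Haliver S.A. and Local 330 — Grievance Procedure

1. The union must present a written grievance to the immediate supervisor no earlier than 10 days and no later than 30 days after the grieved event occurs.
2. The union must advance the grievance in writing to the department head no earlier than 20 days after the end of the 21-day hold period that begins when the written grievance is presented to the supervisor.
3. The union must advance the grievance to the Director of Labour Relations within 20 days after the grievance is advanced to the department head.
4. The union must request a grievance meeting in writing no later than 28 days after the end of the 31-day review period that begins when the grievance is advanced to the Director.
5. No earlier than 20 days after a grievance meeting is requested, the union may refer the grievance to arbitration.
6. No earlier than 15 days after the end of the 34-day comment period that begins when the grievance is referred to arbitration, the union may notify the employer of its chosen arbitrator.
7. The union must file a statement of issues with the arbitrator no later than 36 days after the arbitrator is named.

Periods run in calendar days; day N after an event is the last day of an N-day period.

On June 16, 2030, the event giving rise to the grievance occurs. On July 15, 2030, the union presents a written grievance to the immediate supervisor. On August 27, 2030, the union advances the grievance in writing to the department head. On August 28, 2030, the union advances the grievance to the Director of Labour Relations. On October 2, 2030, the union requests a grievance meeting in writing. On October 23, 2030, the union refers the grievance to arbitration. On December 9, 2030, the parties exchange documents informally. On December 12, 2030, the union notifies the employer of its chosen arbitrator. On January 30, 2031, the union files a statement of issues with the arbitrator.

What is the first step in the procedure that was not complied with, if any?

Step 7

Step 1: the window is 10–30 days after June 16, 2030 (when the grieved event occurs), so June 26, 2030 through July 16, 2030; July 15, 2030 falls inside that range.
Step 2: the earliest permitted date is 20 days after August 5, 2030 (end of the 21-day hold period, which began when the written grievance is presented to the supervisor on July 15, 2030), i.e. August 25, 2030; done August 27, 2030 — permitted.
Step 3: 20 days after August 27, 2030 (when the grievance is advanced to the department head) is September 16, 2030; completed August 28, 2030, before the deadline.
Step 4: 28 days after September 28, 2030 (end of the 31-day review period, which began when the grievance is advanced to the Director on August 28, 2030) is October 26, 2030; done October 2, 2030 — timely.
Step 5: the earliest permitted date is 20 days after October 2, 2030 (when a grievance meeting is requested), i.e. October 22, 2030; October 23, 2030 is on or after that date.
Step 6: the earliest permitted date is 15 days after November 26, 2030 (end of the 34-day comment period, which began when the grievance is referred to arbitration on October 23, 2030), i.e. December 11, 2030; done December 12, 2030 — permitted.
Step 7: 36 days after December 12, 2030 (when the arbitrator is named) is January 17, 2031; not done until January 30, 2031, 13 days after the deadline.
The procedure was therefore not followed at step 7.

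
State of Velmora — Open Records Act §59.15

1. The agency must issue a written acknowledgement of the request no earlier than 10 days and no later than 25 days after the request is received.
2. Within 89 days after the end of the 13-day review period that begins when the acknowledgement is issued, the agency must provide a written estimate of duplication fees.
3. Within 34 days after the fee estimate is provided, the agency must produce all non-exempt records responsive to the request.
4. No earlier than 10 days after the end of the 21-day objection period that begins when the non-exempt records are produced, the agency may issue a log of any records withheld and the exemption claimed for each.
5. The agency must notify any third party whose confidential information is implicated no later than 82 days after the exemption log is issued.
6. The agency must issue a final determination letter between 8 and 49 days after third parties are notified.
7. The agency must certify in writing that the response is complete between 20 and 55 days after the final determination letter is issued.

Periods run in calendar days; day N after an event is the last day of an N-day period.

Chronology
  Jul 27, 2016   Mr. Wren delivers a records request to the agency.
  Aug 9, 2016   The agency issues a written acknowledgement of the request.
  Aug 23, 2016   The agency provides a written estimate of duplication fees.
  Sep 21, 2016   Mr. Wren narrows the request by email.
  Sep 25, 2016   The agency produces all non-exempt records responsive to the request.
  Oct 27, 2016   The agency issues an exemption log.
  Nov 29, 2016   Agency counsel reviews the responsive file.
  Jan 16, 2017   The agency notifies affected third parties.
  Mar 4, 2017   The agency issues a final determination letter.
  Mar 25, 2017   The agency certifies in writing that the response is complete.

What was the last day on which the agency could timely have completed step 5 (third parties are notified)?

Jan 17, 2017

Step 5 runs from Oct 27, 2016, when the exemption log is issued. 82 days after Oct 27, 2016 is Jan 17, 2017.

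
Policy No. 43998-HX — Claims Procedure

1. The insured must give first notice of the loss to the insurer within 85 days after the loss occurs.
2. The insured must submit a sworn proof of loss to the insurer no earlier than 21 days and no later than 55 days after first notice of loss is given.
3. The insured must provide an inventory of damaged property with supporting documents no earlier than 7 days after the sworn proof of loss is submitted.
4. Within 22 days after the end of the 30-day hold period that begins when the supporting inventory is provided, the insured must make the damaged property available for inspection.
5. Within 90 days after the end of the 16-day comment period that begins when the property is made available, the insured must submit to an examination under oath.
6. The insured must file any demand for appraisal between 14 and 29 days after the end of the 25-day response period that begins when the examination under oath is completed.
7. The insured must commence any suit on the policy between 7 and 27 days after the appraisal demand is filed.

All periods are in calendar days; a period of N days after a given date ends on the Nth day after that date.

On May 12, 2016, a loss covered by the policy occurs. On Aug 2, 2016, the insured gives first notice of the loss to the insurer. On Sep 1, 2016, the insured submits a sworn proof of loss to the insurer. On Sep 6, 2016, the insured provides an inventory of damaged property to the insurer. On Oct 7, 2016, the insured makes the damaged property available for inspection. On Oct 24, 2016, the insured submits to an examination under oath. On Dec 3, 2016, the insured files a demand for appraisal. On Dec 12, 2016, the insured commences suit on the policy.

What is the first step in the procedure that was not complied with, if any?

Step 1 — counting 85 days from May 12, 2016 (when the loss occurs) gives a deadline of Aug 5, 2016; completed Aug 2, 2016, before the deadline.
Step 2 — 21 and 55 days from Aug 2, 2016 (when first notice of loss is given) are Aug 23, 2016 and Sep 26, 2016 respectively; done Sep 1, 2016 — within the window.
Step 3 — must wait 7 days from Sep 1, 2016 (when the sworn proof of loss is submitted), so not before Sep 8, 2016; done Sep 6, 2016 — 2 days too early.

Step 3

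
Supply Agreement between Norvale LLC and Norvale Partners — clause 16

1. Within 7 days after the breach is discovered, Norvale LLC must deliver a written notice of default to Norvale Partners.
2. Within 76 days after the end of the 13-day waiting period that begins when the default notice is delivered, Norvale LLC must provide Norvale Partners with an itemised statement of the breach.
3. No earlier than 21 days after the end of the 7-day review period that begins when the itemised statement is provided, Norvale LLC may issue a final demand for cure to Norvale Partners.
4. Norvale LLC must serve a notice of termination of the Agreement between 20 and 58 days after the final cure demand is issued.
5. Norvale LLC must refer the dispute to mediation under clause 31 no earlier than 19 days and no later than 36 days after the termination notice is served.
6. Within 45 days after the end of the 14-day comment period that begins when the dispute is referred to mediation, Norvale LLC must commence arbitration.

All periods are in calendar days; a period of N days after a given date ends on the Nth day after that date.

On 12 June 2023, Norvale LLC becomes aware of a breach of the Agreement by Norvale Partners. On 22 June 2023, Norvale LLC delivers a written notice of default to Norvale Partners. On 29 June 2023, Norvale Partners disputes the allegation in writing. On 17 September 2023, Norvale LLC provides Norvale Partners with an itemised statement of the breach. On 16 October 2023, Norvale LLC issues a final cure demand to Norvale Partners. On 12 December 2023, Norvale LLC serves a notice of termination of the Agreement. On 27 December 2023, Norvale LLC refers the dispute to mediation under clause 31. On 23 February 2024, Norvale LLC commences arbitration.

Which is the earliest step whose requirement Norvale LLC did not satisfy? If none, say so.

Step 1

Step 1: 7 days after 12 June 2023 (when the breach is discovered) is 19 June 2023; 22 June 2023 misses that deadline by 3 days.
Later steps need not be reached.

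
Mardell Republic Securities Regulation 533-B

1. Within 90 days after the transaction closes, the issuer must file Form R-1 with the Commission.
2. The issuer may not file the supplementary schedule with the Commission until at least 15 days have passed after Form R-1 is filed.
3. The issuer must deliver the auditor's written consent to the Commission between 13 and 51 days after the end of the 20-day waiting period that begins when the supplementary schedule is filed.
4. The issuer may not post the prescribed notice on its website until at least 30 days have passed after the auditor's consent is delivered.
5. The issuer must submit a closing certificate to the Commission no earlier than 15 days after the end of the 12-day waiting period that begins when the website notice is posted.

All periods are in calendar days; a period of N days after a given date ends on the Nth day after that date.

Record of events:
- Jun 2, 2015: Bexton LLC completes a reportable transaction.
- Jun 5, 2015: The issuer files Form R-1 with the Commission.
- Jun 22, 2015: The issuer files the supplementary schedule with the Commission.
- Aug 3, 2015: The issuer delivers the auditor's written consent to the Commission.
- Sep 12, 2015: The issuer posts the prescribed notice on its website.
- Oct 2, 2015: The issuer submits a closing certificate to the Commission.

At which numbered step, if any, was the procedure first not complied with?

Step 5

(1) due by Jun 2, 2015 + 90 days = Aug 31, 2015; done Jun 5, 2015 — timely.
(2) permitted from Jun 5, 2015 + 15 days = Jun 20, 2015 onward; done Jun 22, 2015, after the minimum wait.
(3) the permitted window runs from Jul 12, 2015 + 13 = Jul 25, 2015 to Jul 12, 2015 + 51 = Sep 1, 2015; Aug 3, 2015 falls inside that range.
(4) permitted from Aug 3, 2015 + 30 days = Sep 2, 2015 onward; Sep 12, 2015 is on or after that date.
(5) permitted from Sep 24, 2015 + 15 days = Oct 9, 2015 onward; Oct 2, 2015 is 7 days before the earliest permitted date.
The procedure was therefore not followed at step 5.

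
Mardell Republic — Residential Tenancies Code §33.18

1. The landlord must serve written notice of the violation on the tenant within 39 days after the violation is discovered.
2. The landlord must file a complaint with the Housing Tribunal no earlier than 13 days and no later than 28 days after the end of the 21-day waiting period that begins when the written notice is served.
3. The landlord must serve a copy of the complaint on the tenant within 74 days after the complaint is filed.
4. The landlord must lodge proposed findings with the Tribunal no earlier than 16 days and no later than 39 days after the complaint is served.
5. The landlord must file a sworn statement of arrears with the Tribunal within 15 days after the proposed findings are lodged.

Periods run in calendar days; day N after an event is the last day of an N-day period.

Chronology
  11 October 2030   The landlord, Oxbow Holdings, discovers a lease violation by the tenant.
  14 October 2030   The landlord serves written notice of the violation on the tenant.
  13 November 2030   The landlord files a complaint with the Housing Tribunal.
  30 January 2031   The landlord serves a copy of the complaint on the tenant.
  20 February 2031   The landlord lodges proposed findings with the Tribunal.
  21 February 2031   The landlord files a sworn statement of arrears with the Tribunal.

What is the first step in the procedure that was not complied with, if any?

(1) due by 11 October 2030 + 39 days = 19 November 2030; 14 October 2030 is within that limit.
(2) the permitted window runs from 4 November 2030 + 13 = 17 November 2030 to 4 November 2030 + 28 = 2 December 2030; 13 November 2030 is 4 days too early.
The procedure was therefore not followed at step 2.

Step 2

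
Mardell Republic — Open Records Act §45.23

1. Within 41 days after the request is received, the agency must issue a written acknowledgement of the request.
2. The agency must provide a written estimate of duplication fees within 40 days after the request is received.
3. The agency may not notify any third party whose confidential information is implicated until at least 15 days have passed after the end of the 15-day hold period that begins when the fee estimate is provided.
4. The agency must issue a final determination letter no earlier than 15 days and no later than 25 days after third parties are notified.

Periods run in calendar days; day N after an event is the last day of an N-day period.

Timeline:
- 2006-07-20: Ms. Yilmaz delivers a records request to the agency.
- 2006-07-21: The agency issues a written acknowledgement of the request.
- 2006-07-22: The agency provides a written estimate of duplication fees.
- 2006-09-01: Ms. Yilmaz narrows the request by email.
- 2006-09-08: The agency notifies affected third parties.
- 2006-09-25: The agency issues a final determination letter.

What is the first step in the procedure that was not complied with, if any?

None — every step was satisfied

Step 1 — counting 41 days from 2006-07-20 (when the request is received) gives a deadline of 2006-08-30; done 2006-07-21 — timely.
Step 2 — counting 40 days from 2006-07-20 (when the request is received) gives a deadline of 2006-08-29; 2006-07-22 is within that limit.
Step 3 — must wait 15 days from 2006-08-06 (end of the 15-day hold period, which began when the fee estimate is provided on 2006-07-22), so not before 2006-08-21; 2006-09-08 is on or after that date.
Step 4 — 15 and 25 days from 2006-09-08 (when third parties are notified) are 2006-09-23 and 2006-10-03 respectively; 2006-09-25 falls inside that range.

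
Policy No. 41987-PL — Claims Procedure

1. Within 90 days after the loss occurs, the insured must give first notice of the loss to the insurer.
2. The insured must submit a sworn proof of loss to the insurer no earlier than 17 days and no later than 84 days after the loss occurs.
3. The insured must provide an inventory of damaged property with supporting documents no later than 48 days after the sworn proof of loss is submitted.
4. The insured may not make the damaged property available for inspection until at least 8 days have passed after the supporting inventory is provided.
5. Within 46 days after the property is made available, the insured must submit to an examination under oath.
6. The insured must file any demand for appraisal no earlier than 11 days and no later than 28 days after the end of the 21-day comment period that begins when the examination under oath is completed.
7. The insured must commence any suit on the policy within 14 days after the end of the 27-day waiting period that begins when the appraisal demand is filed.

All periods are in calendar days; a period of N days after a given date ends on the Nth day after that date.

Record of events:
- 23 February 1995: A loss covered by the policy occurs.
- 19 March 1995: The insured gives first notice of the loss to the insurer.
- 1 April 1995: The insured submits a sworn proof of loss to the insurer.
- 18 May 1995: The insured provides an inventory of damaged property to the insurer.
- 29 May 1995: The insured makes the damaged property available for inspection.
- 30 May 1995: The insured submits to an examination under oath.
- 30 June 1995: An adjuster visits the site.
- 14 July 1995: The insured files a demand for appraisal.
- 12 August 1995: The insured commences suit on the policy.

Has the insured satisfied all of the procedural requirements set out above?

Step 1: 90 days after 23 February 1995 (when the loss occurs) is 24 May 1995; completed 19 March 1995, before the deadline.
Step 2: the window is 17–84 days after 23 February 1995 (when the loss occurs), so 12 March 1995 through 18 May 1995; done 1 April 1995 — within the window.
Step 3: 48 days after 1 April 1995 (when the sworn proof of loss is submitted) is 19 May 1995; completed 18 May 1995, before the deadline.
Step 4: the earliest permitted date is 8 days after 18 May 1995 (when the supporting inventory is provided), i.e. 26 May 1995; done 29 May 1995 — permitted.
Step 5: 46 days after 29 May 1995 (when the property is made available) is 14 July 1995; 30 May 1995 is within that limit.
Step 6: the window is 11–28 days after 20 June 1995 (end of the 21-day comment period, which began when the examination under oath is completed on 30 May 1995), so 1 July 1995 through 18 July 1995; 14 July 1995 falls inside that range.
Step 7: 14 days after 10 August 1995 (end of the 27-day waiting period, which began when the appraisal demand is filed on 14 July 1995) is 24 August 1995; done 12 August 1995 — timely.

Yes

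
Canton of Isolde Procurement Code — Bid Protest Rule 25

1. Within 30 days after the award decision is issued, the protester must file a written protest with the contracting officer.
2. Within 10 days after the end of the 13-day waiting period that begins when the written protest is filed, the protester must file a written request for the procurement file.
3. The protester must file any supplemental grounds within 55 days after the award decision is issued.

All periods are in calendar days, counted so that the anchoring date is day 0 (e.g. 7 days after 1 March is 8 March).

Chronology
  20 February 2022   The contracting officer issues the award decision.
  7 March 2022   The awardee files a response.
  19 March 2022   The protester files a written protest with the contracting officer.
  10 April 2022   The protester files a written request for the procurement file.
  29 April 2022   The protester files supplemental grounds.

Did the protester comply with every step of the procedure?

No

Step 1 — counting 30 days from 20 February 2022 (when the award decision is issued) gives a deadline of 22 March 2022; done 19 March 2022 — timely.
Step 2 — counting 10 days from 1 April 2022 (end of the 13-day waiting period, which began when the written protest is filed on 19 March 2022) gives a deadline of 11 April 2022; 10 April 2022 is within that limit.
Step 3 — counting 55 days from 20 February 2022 (when the award decision is issued) gives a deadline of 16 April 2022; not done until 29 April 2022, 13 days after the deadline.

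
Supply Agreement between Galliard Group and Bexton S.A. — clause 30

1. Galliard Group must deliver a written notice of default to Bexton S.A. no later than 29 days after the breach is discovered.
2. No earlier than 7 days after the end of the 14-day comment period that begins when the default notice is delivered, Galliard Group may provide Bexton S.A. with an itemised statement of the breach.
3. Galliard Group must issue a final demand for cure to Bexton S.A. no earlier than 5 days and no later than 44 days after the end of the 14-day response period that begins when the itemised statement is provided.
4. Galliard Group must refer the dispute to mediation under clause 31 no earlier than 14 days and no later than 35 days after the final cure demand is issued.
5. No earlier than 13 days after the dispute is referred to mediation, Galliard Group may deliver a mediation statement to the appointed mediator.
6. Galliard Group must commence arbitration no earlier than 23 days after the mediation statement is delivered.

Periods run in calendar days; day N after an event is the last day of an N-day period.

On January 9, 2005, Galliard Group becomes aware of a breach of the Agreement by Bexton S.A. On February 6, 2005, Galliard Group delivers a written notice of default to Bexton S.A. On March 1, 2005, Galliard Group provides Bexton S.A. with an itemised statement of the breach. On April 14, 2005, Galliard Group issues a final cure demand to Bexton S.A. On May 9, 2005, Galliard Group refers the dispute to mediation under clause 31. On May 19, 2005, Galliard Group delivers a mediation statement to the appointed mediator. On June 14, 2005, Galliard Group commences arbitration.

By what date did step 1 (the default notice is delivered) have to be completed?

February 7, 2005

Step 1 runs from January 9, 2005, when the breach is discovered. 29 days after January 9, 2005 is February 7, 2005.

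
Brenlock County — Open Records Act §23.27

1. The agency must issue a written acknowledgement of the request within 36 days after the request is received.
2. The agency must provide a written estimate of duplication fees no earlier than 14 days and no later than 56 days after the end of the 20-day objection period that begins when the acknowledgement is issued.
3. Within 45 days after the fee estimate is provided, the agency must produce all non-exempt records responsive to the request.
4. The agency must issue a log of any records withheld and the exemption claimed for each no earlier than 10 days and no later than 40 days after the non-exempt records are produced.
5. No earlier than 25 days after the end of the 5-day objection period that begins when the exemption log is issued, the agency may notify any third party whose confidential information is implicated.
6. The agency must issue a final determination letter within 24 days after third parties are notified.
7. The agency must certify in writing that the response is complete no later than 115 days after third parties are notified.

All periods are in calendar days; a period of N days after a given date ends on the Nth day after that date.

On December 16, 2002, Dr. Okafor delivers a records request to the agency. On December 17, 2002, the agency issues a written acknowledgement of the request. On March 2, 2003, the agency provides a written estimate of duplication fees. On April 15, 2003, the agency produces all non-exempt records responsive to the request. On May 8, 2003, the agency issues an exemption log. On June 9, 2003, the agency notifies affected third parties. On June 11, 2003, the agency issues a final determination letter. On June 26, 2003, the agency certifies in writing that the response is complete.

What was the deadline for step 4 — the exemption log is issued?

May 25, 2003

Step 4 runs from April 15, 2003, when the non-exempt records are produced. The window is 10–40 days after April 15, 2003; it closes on May 25, 2003.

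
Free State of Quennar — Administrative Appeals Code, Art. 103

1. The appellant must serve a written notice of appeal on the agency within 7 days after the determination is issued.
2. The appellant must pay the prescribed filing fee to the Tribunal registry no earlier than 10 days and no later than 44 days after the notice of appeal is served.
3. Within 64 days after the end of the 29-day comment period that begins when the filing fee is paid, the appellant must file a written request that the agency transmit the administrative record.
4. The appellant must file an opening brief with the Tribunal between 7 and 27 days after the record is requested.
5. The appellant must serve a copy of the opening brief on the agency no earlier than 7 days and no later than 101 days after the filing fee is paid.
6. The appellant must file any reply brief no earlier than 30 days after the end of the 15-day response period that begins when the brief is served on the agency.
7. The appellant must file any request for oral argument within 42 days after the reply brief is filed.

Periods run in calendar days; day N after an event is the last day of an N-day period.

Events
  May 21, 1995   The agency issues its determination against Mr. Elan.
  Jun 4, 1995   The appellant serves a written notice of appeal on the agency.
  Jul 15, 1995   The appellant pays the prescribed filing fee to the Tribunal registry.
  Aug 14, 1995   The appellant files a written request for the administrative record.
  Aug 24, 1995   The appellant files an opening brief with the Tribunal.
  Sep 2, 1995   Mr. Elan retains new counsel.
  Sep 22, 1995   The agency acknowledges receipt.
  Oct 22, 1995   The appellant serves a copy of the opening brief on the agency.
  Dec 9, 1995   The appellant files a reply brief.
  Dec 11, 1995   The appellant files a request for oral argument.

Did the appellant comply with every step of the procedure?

No

Step 1 — counting 7 days from May 21, 1995 (when the determination is issued) gives a deadline of May 28, 1995; not done until Jun 4, 1995, 7 days after the deadline.
No need to go further; step 1 was not satisfied.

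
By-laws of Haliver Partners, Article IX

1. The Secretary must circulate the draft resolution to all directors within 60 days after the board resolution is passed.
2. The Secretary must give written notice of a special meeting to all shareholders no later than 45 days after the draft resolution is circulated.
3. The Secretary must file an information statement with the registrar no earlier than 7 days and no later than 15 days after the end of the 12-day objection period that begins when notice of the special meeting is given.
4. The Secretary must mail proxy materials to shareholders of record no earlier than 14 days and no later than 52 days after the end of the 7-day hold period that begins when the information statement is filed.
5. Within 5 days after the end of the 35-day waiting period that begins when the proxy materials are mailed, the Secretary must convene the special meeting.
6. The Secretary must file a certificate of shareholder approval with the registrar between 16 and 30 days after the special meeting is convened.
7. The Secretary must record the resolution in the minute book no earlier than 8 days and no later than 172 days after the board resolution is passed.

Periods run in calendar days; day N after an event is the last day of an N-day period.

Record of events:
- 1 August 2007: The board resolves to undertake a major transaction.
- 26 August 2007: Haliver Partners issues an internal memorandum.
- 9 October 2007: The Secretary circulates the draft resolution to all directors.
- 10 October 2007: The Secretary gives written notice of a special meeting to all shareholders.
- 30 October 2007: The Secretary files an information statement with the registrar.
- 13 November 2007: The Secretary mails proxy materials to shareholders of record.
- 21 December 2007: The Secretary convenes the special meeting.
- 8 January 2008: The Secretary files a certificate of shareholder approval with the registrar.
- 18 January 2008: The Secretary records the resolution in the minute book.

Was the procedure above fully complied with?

(1) due by 1 August 2007 + 60 days = 30 September 2007; done 9 October 2007 — 9 days late.
No need to go further; step 1 was not satisfied.

No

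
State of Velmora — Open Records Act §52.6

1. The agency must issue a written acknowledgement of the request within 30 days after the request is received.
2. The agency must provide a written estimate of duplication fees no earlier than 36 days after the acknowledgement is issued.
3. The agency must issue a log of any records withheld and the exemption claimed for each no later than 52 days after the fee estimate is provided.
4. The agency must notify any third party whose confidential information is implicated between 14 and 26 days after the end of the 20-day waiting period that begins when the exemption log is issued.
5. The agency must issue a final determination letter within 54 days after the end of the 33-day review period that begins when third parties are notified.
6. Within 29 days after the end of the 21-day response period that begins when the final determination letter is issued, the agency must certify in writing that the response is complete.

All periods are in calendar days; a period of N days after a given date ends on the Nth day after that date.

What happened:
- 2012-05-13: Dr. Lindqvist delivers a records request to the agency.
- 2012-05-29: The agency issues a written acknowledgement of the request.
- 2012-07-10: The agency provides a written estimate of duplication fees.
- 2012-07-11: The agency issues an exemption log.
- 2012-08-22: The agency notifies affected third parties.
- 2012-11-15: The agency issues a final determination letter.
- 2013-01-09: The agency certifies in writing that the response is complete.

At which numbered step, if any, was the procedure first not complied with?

Step 6

Step 1: 30 days after 2012-05-13 (when the request is received) is 2012-06-12; 2012-05-29 is within that limit.
Step 2: the earliest permitted date is 36 days after 2012-05-29 (when the acknowledgement is issued), i.e. 2012-07-04; done 2012-07-10 — permitted.
Step 3: 52 days after 2012-07-10 (when the fee estimate is provided) is 2012-08-31; 2012-07-11 is within that limit.
Step 4: the window is 14–26 days after 2012-07-31 (end of the 20-day waiting period, which began when the exemption log is issued on 2012-07-11), so 2012-08-14 through 2012-08-26; 2012-08-22 falls inside that range.
Step 5: 54 days after 2012-09-24 (end of the 33-day review period, which began when third parties are notified on 2012-08-22) is 2012-11-17; 2012-11-15 is within that limit.
Step 6: 29 days after 2012-12-06 (end of the 21-day response period, which began when the final determination letter is issued on 2012-11-15) is 2013-01-04; 2013-01-09 misses that deadline by 5 days.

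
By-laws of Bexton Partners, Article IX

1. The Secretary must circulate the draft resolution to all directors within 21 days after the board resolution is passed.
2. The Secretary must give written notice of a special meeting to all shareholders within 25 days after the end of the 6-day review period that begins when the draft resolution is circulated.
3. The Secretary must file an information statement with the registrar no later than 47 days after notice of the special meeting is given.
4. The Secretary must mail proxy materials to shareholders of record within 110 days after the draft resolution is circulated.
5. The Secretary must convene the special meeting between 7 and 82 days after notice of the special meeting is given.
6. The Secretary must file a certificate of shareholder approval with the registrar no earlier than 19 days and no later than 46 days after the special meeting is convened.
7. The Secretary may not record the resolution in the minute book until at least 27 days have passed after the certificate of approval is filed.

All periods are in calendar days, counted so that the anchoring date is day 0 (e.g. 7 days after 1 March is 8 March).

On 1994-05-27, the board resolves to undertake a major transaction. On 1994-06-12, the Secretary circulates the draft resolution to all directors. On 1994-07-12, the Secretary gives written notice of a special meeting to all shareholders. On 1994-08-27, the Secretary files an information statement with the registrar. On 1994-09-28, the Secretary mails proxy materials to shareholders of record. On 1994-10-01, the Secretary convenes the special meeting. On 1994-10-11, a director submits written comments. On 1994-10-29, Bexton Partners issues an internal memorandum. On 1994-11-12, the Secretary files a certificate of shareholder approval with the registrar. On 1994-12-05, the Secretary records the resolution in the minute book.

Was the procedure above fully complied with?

(1) due by 1994-05-27 + 21 days = 1994-06-17; completed 1994-06-12, before the deadline.
(2) due by 1994-06-18 + 25 days = 1994-07-13; done 1994-07-12 — timely.
(3) due by 1994-07-12 + 47 days = 1994-08-28; completed 1994-08-27, before the deadline.
(4) due by 1994-06-12 + 110 days = 1994-09-30; done 1994-09-28 — timely.
(5) the permitted window runs from 1994-07-12 + 7 = 1994-07-19 to 1994-07-12 + 82 = 1994-10-02; done 1994-10-01 — within the window.
(6) the permitted window runs from 1994-10-01 + 19 = 1994-10-20 to 1994-10-01 + 46 = 1994-11-16; 1994-11-12 falls inside that range.
(7) permitted from 1994-11-12 + 27 days = 1994-12-09 onward; done 1994-12-05 — 4 days too early.
No need to go further; step 7 was not satisfied.

No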